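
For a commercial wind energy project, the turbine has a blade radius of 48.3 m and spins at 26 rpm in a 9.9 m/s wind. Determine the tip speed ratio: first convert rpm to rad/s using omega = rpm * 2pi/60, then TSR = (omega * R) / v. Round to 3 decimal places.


Convert rotational speed to rad/s:
  omega = 26 * 2 * pi / 60 = 2.7227 rad/s
Compute tip speed:
  v_tip = omega * R = 2.7227 * 48.3 = 131.507 m/s
Tip speed ratio:
  TSR = v_tip / v_wind = 131.507 / 9.9 = 13.284

13.284


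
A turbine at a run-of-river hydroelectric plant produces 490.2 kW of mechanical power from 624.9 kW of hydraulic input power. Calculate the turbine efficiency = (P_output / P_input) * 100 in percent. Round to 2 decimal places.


Turbine efficiency = (output power / input power) * 100
eta = (490.2 / 624.9) * 100
eta = 78.44%

78.44


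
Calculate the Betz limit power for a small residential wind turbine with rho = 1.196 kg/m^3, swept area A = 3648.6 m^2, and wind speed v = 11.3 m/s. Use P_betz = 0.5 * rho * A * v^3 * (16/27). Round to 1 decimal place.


The Betz coefficient Cp_max = 16/27 = 0.5926
v^3 = 11.3^3 = 1442.897
P_betz = 0.5 * rho * A * v^3 * Cp_max
P_betz = 0.5 * 1.196 * 3648.6 * 1442.897 * 0.5926
P_betz = 1865601.9 W

1865601.9


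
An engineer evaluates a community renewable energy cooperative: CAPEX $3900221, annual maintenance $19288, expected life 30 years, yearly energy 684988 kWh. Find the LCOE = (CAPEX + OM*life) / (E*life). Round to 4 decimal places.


Total cost = CAPEX + OM * lifetime = 3900221 + 19288 * 30 = 3900221 + 578640 = 4478861
Total generation = annual * lifetime = 684988 * 30 = 20549640 kWh
LCOE = 4478861 / 20549640
LCOE = 0.2180 $/kWh

0.2180


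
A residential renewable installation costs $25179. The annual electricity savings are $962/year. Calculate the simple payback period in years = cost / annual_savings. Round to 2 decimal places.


Simple payback period = initial cost / annual savings
Payback = 25179 / 962
Payback = 26.17 years

26.17


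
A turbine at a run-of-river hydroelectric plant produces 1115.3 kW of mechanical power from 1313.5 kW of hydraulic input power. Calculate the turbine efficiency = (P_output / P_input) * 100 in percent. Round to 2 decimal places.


Turbine efficiency = (output power / input power) * 100
eta = (1115.3 / 1313.5) * 100
eta = 84.91%

84.91


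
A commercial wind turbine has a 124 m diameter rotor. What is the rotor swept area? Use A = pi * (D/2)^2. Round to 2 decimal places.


Compute the rotor radius:
  r = D / 2 = 124 / 2 = 62.0 m
Calculate swept area:
  A = pi * r^2 = pi * 62.0^2
  A = 12076.28 m^2

12076.28


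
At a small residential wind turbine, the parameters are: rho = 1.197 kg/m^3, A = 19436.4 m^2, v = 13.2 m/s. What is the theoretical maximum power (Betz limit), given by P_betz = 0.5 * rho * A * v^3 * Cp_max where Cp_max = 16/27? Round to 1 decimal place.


The Betz coefficient Cp_max = 16/27 = 0.5926
v^3 = 13.2^3 = 2299.968
P_betz = 0.5 * rho * A * v^3 * Cp_max
P_betz = 0.5 * 1.197 * 19436.4 * 2299.968 * 0.5926
P_betz = 15854698.8 W

15854698.8


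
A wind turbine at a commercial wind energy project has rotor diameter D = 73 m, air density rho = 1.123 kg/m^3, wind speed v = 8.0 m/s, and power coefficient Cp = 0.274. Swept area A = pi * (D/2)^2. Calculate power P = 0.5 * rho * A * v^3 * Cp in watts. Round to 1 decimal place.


Step 1 -- Compute swept area:
  A = pi * (D/2)^2 = pi * (73/2)^2 = 4185.39 m^2
Step 2 -- Apply wind power equation:
  P = 0.5 * rho * A * v^3 * Cp
  v^3 = 8.0^3 = 512.0
  P = 0.5 * 1.123 * 4185.39 * 512.0 * 0.274
  P = 329690.1 W

329690.1


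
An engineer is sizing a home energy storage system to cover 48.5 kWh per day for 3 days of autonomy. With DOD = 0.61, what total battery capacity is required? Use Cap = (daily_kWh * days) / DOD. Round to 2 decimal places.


Total energy needed = daily * days = 48.5 * 3 = 145.5 kWh
Account for depth of discharge:
  Cap = total_energy / DOD = 145.5 / 0.61
  Cap = 238.52 kWh

238.52


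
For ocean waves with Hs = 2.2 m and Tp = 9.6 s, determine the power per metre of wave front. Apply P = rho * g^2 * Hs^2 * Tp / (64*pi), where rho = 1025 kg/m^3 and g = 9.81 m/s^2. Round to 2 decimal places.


Apply wave power formula:
  g^2 = 9.81^2 = 96.2361
  Hs^2 = 2.2^2 = 4.84
  Numerator = rho * g^2 * Hs^2 * Tp = 1025 * 96.2361 * 4.84 * 9.6 = 4583302.0
  Denominator = 64 * pi = 201.0619
  P = 4583302.0 / 201.0619 = 22795.47 W/m

22795.47


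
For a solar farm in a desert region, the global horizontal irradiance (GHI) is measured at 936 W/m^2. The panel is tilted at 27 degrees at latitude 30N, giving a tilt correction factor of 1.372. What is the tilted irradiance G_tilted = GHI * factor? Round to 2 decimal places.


Identify the given values:
  GHI = 936 W/m^2, tilt correction factor = 1.372
Apply the formula G_tilted = GHI * factor:
  G_tilted = 936 * 1.372
  G_tilted = 1284.19 W/m^2

1284.19


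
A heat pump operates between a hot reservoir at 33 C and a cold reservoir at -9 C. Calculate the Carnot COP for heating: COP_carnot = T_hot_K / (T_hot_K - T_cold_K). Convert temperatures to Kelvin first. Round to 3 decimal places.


Convert to Kelvin:
  T_hot = 33 + 273.15 = 306.15 K
  T_cold = -9 + 273.15 = 264.15 K
Apply Carnot COP formula:
  COP = T_hot_K / (T_hot_K - T_cold_K) = 306.15 / 42.0
  COP = 7.289

7.289


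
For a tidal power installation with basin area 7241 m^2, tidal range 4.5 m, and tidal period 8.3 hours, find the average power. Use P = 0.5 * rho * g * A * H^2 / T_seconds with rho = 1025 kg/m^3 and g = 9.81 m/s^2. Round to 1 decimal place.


Convert period to seconds: T = 8.3 * 3600 = 29880.0 s
H^2 = 4.5^2 = 20.25
P = 0.5 * rho * g * A * H^2 / T
P = 0.5 * 1025 * 9.81 * 7241 * 20.25 / 29880.0
P = 24672.1 W

24672.1


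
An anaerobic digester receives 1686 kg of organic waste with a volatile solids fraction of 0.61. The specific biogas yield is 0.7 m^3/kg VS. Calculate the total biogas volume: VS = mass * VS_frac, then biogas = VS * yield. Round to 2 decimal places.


Compute volatile solids:
  VS = mass * VS_fraction = 1686 * 0.61 = 1028.46 kg
Calculate biogas volume:
  Biogas = VS * specific_yield = 1028.46 * 0.7
  Biogas = 719.92 m^3

719.92


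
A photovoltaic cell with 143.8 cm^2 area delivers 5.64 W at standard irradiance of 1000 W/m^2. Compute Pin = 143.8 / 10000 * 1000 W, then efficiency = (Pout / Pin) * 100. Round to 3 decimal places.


First compute the input power:
  Pin = area_cm2 / 10000 * G = 143.8 / 10000 * 1000 = 14.38 W
Then compute efficiency:
  Efficiency = (Pout / Pin) * 100 = (5.64 / 14.38) * 100
  Efficiency = 39.221%

39.221


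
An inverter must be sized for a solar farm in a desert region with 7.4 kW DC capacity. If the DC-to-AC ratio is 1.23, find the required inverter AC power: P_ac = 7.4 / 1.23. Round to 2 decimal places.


The inverter AC capacity is determined by the DC/AC ratio.
Given: P_dc = 7.4 kW, DC/AC ratio = 1.23
P_ac = P_dc / ratio = 7.4 / 1.23
P_ac = 6.02 kW

6.02


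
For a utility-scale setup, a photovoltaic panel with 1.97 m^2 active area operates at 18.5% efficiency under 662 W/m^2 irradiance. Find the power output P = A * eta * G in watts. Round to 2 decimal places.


Use the solar power formula P = A * eta * G.
Given: A = 1.97 m^2, eta = 0.185, G = 662 W/m^2
P = 1.97 * 0.185 * 662
P = 241.27 W

241.27


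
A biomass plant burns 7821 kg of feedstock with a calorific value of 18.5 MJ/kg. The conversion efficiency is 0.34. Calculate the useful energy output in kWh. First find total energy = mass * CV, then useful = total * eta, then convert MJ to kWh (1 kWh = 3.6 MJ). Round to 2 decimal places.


Total energy = mass * CV = 7821 * 18.5 = 144688.5 MJ
Useful energy = total * eta = 144688.5 * 0.34 = 49194.09 MJ
Convert to kWh: 49194.09 / 3.6
Useful energy = 13665.03 kWh

13665.03


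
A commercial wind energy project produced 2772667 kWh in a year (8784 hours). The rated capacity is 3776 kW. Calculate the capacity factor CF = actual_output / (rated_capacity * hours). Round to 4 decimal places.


Capacity factor = actual output / maximum possible output
Maximum possible = rated * hours = 3776 * 8784 = 33168384 kWh
CF = 2772667 / 33168384
CF = 0.0836

0.0836


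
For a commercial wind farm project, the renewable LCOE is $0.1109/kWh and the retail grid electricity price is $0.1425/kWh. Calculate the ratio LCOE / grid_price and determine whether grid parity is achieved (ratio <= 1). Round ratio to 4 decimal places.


Compare LCOE to grid price:
  LCOE = $0.1109/kWh, Grid price = $0.1425/kWh
  Ratio = LCOE / grid_price = 0.1109 / 0.1425 = 0.7782
  Grid parity achieved (ratio <= 1)? yes

0.7782


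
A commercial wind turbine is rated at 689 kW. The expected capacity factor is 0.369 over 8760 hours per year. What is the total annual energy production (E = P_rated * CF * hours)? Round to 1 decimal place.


Annual energy = rated_kW * capacity_factor * hours_per_year
Given: P_rated = 689 kW, CF = 0.369, hours = 8760
E = 689 * 0.369 * 8760
E = 2227151.2 kWh

2227151.2


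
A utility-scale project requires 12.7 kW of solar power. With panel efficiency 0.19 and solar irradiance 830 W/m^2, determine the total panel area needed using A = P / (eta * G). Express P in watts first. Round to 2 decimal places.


Convert target power to watts: P = 12.7 * 1000 = 12700.0 W
Compute denominator: eta * G = 0.19 * 830 = 157.7
Required area A = P / (eta * G) = 12700.0 / 157.7
A = 80.53 m^2

80.53


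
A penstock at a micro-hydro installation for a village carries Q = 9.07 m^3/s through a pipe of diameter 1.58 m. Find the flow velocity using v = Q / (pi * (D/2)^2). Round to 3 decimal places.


Compute pipe cross-sectional area:
  A = pi * (D/2)^2 = pi * (1.58/2)^2 = 1.9607 m^2
Calculate velocity:
  v = Q / A = 9.07 / 1.9607
  v = 4.626 m/s

4.626


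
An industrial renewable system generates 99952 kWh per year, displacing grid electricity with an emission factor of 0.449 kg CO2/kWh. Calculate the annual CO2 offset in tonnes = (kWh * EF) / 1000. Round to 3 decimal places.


CO2 offset in kg = generation * emission_factor
CO2 offset = 99952 * 0.449 = 44878.45 kg
Convert to tonnes:
  CO2 offset = 44878.45 / 1000 = 44.878 tonnes

44.878


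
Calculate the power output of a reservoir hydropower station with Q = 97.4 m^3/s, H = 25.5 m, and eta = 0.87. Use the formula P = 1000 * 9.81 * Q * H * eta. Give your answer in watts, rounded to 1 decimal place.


Apply the hydropower formula P = rho * g * Q * H * eta
rho * g = 1000 * 9.81 = 9810.0
P = 9810.0 * 97.4 * 25.5 * 0.87
P = 21197634.4 W

21197634.4


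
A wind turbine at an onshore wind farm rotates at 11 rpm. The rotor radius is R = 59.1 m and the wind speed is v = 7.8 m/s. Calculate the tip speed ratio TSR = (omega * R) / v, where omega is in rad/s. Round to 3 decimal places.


Convert rotational speed to rad/s:
  omega = 11 * 2 * pi / 60 = 1.1519 rad/s
Compute tip speed:
  v_tip = omega * R = 1.1519 * 59.1 = 68.078 m/s
Tip speed ratio:
  TSR = v_tip / v_wind = 68.078 / 7.8 = 8.728

8.728


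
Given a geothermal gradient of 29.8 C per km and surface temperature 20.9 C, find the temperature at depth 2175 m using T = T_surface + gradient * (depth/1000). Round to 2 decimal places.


Convert depth to km: 2175 / 1000 = 2.175 km
Temperature increase = gradient * depth_km = 29.8 * 2.175 = 64.82 C
Temperature at depth = T_surface + delta_T = 20.9 + 64.82
T = 85.72 C

85.72


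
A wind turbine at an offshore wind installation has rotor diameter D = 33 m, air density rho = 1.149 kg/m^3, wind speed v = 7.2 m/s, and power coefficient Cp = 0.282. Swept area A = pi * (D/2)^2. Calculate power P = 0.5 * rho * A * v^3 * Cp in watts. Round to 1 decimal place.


Step 1 -- Compute swept area:
  A = pi * (D/2)^2 = pi * (33/2)^2 = 855.3 m^2
Step 2 -- Apply wind power equation:
  P = 0.5 * rho * A * v^3 * Cp
  v^3 = 7.2^3 = 373.248
  P = 0.5 * 1.149 * 855.3 * 373.248 * 0.282
  P = 51719.5 W

51719.5


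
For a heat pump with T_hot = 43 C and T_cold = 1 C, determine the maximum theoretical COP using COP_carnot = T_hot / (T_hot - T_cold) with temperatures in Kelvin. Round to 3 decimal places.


Convert to Kelvin:
  T_hot = 43 + 273.15 = 316.15 K
  T_cold = 1 + 273.15 = 274.15 K
Apply Carnot COP formula:
  COP = T_hot_K / (T_hot_K - T_cold_K) = 316.15 / 42.0
  COP = 7.527

7.527


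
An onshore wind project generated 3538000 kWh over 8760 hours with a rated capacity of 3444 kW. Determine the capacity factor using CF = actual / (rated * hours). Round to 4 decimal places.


Capacity factor = actual output / maximum possible output
Maximum possible = rated * hours = 3444 * 8760 = 30169440 kWh
CF = 3538000 / 30169440
CF = 0.1173

0.1173


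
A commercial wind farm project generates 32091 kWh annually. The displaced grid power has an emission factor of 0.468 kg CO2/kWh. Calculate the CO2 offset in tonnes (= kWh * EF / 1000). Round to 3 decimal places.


CO2 offset in kg = generation * emission_factor
CO2 offset = 32091 * 0.468 = 15018.59 kg
Convert to tonnes:
  CO2 offset = 15018.59 / 1000 = 15.019 tonnes

15.019


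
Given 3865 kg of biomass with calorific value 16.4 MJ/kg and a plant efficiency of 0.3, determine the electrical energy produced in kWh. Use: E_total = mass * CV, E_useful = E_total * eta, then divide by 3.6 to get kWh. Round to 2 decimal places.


Total energy = mass * CV = 3865 * 16.4 = 63386.0 MJ
Useful energy = total * eta = 63386.0 * 0.3 = 19015.8 MJ
Convert to kWh: 19015.8 / 3.6
Useful energy = 5282.17 kWh

5282.17


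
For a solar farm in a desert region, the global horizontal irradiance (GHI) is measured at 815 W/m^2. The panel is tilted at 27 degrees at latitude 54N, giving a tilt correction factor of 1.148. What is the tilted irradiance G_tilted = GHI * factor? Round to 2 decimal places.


Identify the given values:
  GHI = 815 W/m^2, tilt correction factor = 1.148
Apply the formula G_tilted = GHI * factor:
  G_tilted = 815 * 1.148
  G_tilted = 935.62 W/m^2

935.62


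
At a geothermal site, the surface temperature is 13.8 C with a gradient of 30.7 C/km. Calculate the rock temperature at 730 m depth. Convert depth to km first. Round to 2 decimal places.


Convert depth to km: 730 / 1000 = 0.73 km
Temperature increase = gradient * depth_km = 30.7 * 0.73 = 22.41 C
Temperature at depth = T_surface + delta_T = 13.8 + 22.41
T = 36.21 C

36.21


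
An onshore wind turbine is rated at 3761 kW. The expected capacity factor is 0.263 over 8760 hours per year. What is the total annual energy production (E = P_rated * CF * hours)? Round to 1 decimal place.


Annual energy = rated_kW * capacity_factor * hours_per_year
Given: P_rated = 3761 kW, CF = 0.263, hours = 8760
E = 3761 * 0.263 * 8760
E = 8664892.7 kWh

8664892.7


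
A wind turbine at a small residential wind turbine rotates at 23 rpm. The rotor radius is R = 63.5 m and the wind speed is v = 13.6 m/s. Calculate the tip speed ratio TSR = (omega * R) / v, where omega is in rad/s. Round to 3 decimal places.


Convert rotational speed to rad/s:
  omega = 23 * 2 * pi / 60 = 2.4086 rad/s
Compute tip speed:
  v_tip = omega * R = 2.4086 * 63.5 = 152.943 m/s
Tip speed ratio:
  TSR = v_tip / v_wind = 152.943 / 13.6 = 11.246

11.246


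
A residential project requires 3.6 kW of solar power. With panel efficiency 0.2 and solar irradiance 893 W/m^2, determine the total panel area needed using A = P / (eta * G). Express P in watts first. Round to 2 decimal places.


Convert target power to watts: P = 3.6 * 1000 = 3600.0 W
Compute denominator: eta * G = 0.2 * 893 = 178.6
Required area A = P / (eta * G) = 3600.0 / 178.6
A = 20.16 m^2

20.16


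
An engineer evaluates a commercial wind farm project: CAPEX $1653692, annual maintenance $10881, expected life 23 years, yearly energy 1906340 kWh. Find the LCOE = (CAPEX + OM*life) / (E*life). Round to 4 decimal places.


Total cost = CAPEX + OM * lifetime = 1653692 + 10881 * 23 = 1653692 + 250263 = 1903955
Total generation = annual * lifetime = 1906340 * 23 = 43845820 kWh
LCOE = 1903955 / 43845820
LCOE = 0.0434 $/kWh

0.0434


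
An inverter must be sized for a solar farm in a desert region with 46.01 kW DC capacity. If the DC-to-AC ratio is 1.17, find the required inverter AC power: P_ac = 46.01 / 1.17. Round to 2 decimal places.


The inverter AC capacity is determined by the DC/AC ratio.
Given: P_dc = 46.01 kW, DC/AC ratio = 1.17
P_ac = P_dc / ratio = 46.01 / 1.17
P_ac = 39.32 kW

39.32


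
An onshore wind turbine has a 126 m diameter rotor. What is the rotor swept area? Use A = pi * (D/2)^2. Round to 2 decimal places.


Compute the rotor radius:
  r = D / 2 = 126 / 2 = 63.0 m
Calculate swept area:
  A = pi * r^2 = pi * 63.0^2
  A = 12468.98 m^2

12468.98


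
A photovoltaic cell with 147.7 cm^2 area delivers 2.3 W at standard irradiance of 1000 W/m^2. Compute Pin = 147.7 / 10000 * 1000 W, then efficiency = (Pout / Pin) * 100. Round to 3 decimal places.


First compute the input power:
  Pin = area_cm2 / 10000 * G = 147.7 / 10000 * 1000 = 14.77 W
Then compute efficiency:
  Efficiency = (Pout / Pin) * 100 = (2.3 / 14.77) * 100
  Efficiency = 15.572%

15.572


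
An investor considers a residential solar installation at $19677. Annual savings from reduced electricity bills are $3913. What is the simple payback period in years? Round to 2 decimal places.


Simple payback period = initial cost / annual savings
Payback = 19677 / 3913
Payback = 5.03 years

5.03


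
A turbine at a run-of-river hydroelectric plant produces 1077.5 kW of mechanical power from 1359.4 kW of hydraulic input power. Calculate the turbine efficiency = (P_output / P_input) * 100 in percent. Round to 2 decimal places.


Turbine efficiency = (output power / input power) * 100
eta = (1077.5 / 1359.4) * 100
eta = 79.26%

79.26


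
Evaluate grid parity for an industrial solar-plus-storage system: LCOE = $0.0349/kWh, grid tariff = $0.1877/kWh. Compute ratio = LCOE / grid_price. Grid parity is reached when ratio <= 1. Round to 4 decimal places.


Compare LCOE to grid price:
  LCOE = $0.0349/kWh, Grid price = $0.1877/kWh
  Ratio = LCOE / grid_price = 0.0349 / 0.1877 = 0.1859
  Grid parity achieved (ratio <= 1)? yes

0.1859


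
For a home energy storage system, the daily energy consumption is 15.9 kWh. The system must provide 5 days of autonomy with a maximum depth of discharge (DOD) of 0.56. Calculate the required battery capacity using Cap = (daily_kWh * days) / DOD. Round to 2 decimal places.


Total energy needed = daily * days = 15.9 * 5 = 79.5 kWh
Account for depth of discharge:
  Cap = total_energy / DOD = 79.5 / 0.56
  Cap = 141.96 kWh

141.96


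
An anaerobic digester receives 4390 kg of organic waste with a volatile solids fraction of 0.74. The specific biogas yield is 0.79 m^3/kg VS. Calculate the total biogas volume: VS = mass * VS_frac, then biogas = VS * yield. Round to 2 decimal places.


Compute volatile solids:
  VS = mass * VS_fraction = 4390 * 0.74 = 3248.6 kg
Calculate biogas volume:
  Biogas = VS * specific_yield = 3248.6 * 0.79
  Biogas = 2566.39 m^3

2566.39


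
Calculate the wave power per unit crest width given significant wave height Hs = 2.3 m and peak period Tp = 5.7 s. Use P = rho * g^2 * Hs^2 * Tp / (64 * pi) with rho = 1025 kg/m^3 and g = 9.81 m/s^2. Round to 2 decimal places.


Apply wave power formula:
  g^2 = 9.81^2 = 96.2361
  Hs^2 = 2.3^2 = 5.29
  Numerator = rho * g^2 * Hs^2 * Tp = 1025 * 96.2361 * 5.29 * 5.7 = 2974352.3
  Denominator = 64 * pi = 201.0619
  P = 2974352.3 / 201.0619 = 14793.21 W/m

14793.21


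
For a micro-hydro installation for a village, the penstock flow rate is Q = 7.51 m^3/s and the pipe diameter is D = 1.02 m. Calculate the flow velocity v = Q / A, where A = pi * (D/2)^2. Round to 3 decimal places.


Compute pipe cross-sectional area:
  A = pi * (D/2)^2 = pi * (1.02/2)^2 = 0.8171 m^2
Calculate velocity:
  v = Q / A = 7.51 / 0.8171
  v = 9.191 m/s

9.191


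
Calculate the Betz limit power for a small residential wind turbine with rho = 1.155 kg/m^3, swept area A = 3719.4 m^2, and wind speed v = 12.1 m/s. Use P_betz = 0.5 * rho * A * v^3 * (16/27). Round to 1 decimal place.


The Betz coefficient Cp_max = 16/27 = 0.5926
v^3 = 12.1^3 = 1771.561
P_betz = 0.5 * rho * A * v^3 * Cp_max
P_betz = 0.5 * 1.155 * 3719.4 * 1771.561 * 0.5926
P_betz = 2254951.5 W

2254951.5


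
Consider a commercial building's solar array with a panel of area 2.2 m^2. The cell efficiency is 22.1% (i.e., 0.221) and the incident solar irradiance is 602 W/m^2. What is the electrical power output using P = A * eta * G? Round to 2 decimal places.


Use the solar power formula P = A * eta * G.
Given: A = 2.2 m^2, eta = 0.221, G = 602 W/m^2
P = 2.2 * 0.221 * 602
P = 292.69 W

292.69


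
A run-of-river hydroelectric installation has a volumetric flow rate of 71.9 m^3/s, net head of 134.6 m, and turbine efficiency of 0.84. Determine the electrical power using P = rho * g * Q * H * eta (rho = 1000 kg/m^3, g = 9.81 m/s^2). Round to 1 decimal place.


Apply the hydropower formula P = rho * g * Q * H * eta
rho * g = 1000 * 9.81 = 9810.0
P = 9810.0 * 71.9 * 134.6 * 0.84
P = 79748448.7 W

79748448.7


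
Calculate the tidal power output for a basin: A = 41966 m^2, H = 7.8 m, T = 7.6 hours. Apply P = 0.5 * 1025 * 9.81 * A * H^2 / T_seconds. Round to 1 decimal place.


Convert period to seconds: T = 7.6 * 3600 = 27360.0 s
H^2 = 7.8^2 = 60.84
P = 0.5 * rho * g * A * H^2 / T
P = 0.5 * 1025 * 9.81 * 41966 * 60.84 / 27360.0
P = 469173.6 W

469173.6


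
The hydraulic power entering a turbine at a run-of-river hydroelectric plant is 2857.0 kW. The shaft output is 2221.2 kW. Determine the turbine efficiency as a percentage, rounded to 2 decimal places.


Turbine efficiency = (output power / input power) * 100
eta = (2221.2 / 2857.0) * 100
eta = 77.75%

77.75


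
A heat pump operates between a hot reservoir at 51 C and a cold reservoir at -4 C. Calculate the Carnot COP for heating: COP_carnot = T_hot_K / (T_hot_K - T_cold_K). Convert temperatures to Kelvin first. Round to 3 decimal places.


Convert to Kelvin:
  T_hot = 51 + 273.15 = 324.15 K
  T_cold = -4 + 273.15 = 269.15 K
Apply Carnot COP formula:
  COP = T_hot_K / (T_hot_K - T_cold_K) = 324.15 / 55.0
  COP = 5.894

5.894


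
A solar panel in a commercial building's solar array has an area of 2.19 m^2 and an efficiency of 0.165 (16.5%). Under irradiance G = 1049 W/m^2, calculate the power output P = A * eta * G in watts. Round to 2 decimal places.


Use the solar power formula P = A * eta * G.
Given: A = 2.19 m^2, eta = 0.165, G = 1049 W/m^2
P = 2.19 * 0.165 * 1049
P = 379.06 W

379.06


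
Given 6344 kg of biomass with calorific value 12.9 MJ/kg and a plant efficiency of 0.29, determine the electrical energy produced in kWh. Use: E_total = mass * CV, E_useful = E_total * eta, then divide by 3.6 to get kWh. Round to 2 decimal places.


Total energy = mass * CV = 6344 * 12.9 = 81837.6 MJ
Useful energy = total * eta = 81837.6 * 0.29 = 23732.9 MJ
Convert to kWh: 23732.9 / 3.6
Useful energy = 6592.47 kWh

6592.47


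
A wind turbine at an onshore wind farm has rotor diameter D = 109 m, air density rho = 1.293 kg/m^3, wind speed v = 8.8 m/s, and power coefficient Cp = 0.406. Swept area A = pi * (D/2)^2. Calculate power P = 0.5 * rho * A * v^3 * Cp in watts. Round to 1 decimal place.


Step 1 -- Compute swept area:
  A = pi * (D/2)^2 = pi * (109/2)^2 = 9331.32 m^2
Step 2 -- Apply wind power equation:
  P = 0.5 * rho * A * v^3 * Cp
  v^3 = 8.8^3 = 681.472
  P = 0.5 * 1.293 * 9331.32 * 681.472 * 0.406
  P = 1669111.9 W

1669111.9


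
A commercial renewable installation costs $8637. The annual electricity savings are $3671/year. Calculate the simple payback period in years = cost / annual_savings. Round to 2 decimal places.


Simple payback period = initial cost / annual savings
Payback = 8637 / 3671
Payback = 2.35 years

2.35


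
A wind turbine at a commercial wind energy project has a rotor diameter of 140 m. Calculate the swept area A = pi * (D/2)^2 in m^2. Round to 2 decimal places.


Compute the rotor radius:
  r = D / 2 = 140 / 2 = 70.0 m
Calculate swept area:
  A = pi * r^2 = pi * 70.0^2
  A = 15393.80 m^2

15393.80


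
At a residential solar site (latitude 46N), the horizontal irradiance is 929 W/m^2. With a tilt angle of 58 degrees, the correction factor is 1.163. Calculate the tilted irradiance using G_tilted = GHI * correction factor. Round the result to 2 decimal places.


Identify the given values:
  GHI = 929 W/m^2, tilt correction factor = 1.163
Apply the formula G_tilted = GHI * factor:
  G_tilted = 929 * 1.163
  G_tilted = 1080.43 W/m^2

1080.43


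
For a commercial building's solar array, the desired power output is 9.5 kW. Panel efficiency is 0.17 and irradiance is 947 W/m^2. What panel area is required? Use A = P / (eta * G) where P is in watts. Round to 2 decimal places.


Convert target power to watts: P = 9.5 * 1000 = 9500.0 W
Compute denominator: eta * G = 0.17 * 947 = 160.99
Required area A = P / (eta * G) = 9500.0 / 160.99
A = 59.01 m^2

59.01


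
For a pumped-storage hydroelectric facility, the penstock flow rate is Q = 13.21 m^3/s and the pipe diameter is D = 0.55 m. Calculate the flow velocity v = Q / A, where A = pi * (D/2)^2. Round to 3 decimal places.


Compute pipe cross-sectional area:
  A = pi * (D/2)^2 = pi * (0.55/2)^2 = 0.2376 m^2
Calculate velocity:
  v = Q / A = 13.21 / 0.2376
  v = 55.602 m/s

55.602


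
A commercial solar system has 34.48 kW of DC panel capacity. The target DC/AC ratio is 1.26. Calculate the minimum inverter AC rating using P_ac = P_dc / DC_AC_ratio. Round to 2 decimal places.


The inverter AC capacity is determined by the DC/AC ratio.
Given: P_dc = 34.48 kW, DC/AC ratio = 1.26
P_ac = P_dc / ratio = 34.48 / 1.26
P_ac = 27.37 kW

27.37


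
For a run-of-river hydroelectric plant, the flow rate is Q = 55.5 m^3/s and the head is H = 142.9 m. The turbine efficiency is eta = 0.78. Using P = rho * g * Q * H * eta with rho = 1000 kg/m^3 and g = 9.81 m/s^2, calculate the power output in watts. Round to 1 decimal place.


Apply the hydropower formula P = rho * g * Q * H * eta
rho * g = 1000 * 9.81 = 9810.0
P = 9810.0 * 55.5 * 142.9 * 0.78
P = 60686043.2 W

60686043.2


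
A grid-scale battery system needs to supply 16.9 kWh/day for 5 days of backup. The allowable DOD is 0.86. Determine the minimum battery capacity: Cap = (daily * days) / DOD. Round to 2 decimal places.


Total energy needed = daily * days = 16.9 * 5 = 84.5 kWh
Account for depth of discharge:
  Cap = total_energy / DOD = 84.5 / 0.86
  Cap = 98.26 kWh

98.26


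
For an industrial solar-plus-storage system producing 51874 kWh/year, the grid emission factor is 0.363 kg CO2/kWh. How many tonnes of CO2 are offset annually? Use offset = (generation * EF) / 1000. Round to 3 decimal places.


CO2 offset in kg = generation * emission_factor
CO2 offset = 51874 * 0.363 = 18830.26 kg
Convert to tonnes:
  CO2 offset = 18830.26 / 1000 = 18.830 tonnes

18.830


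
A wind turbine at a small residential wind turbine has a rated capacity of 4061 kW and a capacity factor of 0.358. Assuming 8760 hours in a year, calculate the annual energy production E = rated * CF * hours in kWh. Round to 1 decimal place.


Annual energy = rated_kW * capacity_factor * hours_per_year
Given: P_rated = 4061 kW, CF = 0.358, hours = 8760
E = 4061 * 0.358 * 8760
E = 12735620.9 kWh

12735620.9


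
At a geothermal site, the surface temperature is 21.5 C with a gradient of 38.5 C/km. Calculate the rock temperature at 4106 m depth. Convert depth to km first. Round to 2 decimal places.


Convert depth to km: 4106 / 1000 = 4.106 km
Temperature increase = gradient * depth_km = 38.5 * 4.106 = 158.08 C
Temperature at depth = T_surface + delta_T = 21.5 + 158.08
T = 179.58 C

179.58


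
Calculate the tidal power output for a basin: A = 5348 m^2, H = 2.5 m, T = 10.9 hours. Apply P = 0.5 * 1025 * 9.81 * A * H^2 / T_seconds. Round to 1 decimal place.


Convert period to seconds: T = 10.9 * 3600 = 39240.0 s
H^2 = 2.5^2 = 6.25
P = 0.5 * rho * g * A * H^2 / T
P = 0.5 * 1025 * 9.81 * 5348 * 6.25 / 39240.0
P = 4282.6 W

4282.6


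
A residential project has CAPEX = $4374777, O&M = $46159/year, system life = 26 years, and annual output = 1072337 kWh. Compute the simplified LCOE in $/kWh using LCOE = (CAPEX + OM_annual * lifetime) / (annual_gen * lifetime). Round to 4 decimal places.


Total cost = CAPEX + OM * lifetime = 4374777 + 46159 * 26 = 4374777 + 1200134 = 5574911
Total generation = annual * lifetime = 1072337 * 26 = 27880762 kWh
LCOE = 5574911 / 27880762
LCOE = 0.2000 $/kWh

0.2000


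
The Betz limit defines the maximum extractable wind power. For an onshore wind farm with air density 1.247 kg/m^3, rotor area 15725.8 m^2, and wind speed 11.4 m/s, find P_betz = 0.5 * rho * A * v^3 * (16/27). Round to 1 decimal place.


The Betz coefficient Cp_max = 16/27 = 0.5926
v^3 = 11.4^3 = 1481.544
P_betz = 0.5 * rho * A * v^3 * Cp_max
P_betz = 0.5 * 1.247 * 15725.8 * 1481.544 * 0.5926
P_betz = 8608351.2 W

8608351.2


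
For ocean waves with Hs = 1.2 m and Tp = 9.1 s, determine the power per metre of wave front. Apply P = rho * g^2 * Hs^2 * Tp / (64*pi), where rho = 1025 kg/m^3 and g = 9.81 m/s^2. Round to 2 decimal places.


Apply wave power formula:
  g^2 = 9.81^2 = 96.2361
  Hs^2 = 1.2^2 = 1.44
  Numerator = rho * g^2 * Hs^2 * Tp = 1025 * 96.2361 * 1.44 * 9.1 = 1292604.8
  Denominator = 64 * pi = 201.0619
  P = 1292604.8 / 201.0619 = 6428.89 W/m

6428.89


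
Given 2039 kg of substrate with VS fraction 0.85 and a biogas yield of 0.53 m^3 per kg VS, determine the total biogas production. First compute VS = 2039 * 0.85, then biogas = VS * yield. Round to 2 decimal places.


Compute volatile solids:
  VS = mass * VS_fraction = 2039 * 0.85 = 1733.15 kg
Calculate biogas volume:
  Biogas = VS * specific_yield = 1733.15 * 0.53
  Biogas = 918.57 m^3

918.57


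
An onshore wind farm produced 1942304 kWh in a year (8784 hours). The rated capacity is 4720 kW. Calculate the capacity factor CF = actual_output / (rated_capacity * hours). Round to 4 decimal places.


Capacity factor = actual output / maximum possible output
Maximum possible = rated * hours = 4720 * 8784 = 41460480 kWh
CF = 1942304 / 41460480
CF = 0.0468

0.0468


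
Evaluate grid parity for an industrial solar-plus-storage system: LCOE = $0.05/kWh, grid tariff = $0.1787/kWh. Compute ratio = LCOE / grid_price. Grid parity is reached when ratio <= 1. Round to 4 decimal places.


Compare LCOE to grid price:
  LCOE = $0.05/kWh, Grid price = $0.1787/kWh
  Ratio = LCOE / grid_price = 0.05 / 0.1787 = 0.2798
  Grid parity achieved (ratio <= 1)? yes

0.2798


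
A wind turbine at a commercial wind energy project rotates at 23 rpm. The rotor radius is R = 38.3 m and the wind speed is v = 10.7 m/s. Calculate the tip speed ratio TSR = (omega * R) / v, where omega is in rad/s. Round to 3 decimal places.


Convert rotational speed to rad/s:
  omega = 23 * 2 * pi / 60 = 2.4086 rad/s
Compute tip speed:
  v_tip = omega * R = 2.4086 * 38.3 = 92.248 m/s
Tip speed ratio:
  TSR = v_tip / v_wind = 92.248 / 10.7 = 8.621

8.621


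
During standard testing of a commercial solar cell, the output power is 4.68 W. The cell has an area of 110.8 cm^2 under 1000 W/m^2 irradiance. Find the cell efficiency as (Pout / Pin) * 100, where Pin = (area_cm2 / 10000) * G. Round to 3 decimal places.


First compute the input power:
  Pin = area_cm2 / 10000 * G = 110.8 / 10000 * 1000 = 11.08 W
Then compute efficiency:
  Efficiency = (Pout / Pin) * 100 = (4.68 / 11.08) * 100
  Efficiency = 42.238%

42.238


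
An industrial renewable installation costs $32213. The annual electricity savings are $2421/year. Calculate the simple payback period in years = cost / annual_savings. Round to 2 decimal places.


Simple payback period = initial cost / annual savings
Payback = 32213 / 2421
Payback = 13.31 years

13.31


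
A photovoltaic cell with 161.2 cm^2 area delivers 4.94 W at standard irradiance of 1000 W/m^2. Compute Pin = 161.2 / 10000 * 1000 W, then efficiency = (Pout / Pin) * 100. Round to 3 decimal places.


First compute the input power:
  Pin = area_cm2 / 10000 * G = 161.2 / 10000 * 1000 = 16.12 W
Then compute efficiency:
  Efficiency = (Pout / Pin) * 100 = (4.94 / 16.12) * 100
  Efficiency = 30.645%

30.645


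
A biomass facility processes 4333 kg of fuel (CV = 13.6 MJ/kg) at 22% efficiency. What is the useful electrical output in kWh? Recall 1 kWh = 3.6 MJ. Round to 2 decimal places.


Total energy = mass * CV = 4333 * 13.6 = 58928.8 MJ
Useful energy = total * eta = 58928.8 * 0.22 = 12964.34 MJ
Convert to kWh: 12964.34 / 3.6
Useful energy = 3601.20 kWh

3601.20


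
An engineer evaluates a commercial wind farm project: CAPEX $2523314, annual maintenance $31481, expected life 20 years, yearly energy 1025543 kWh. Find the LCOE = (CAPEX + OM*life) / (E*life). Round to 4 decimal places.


Total cost = CAPEX + OM * lifetime = 2523314 + 31481 * 20 = 2523314 + 629620 = 3152934
Total generation = annual * lifetime = 1025543 * 20 = 20510860 kWh
LCOE = 3152934 / 20510860
LCOE = 0.1537 $/kWh

0.1537


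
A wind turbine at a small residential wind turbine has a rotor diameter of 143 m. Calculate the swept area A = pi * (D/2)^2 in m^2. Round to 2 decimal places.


Compute the rotor radius:
  r = D / 2 = 143 / 2 = 71.5 m
Calculate swept area:
  A = pi * r^2 = pi * 71.5^2
  A = 16060.61 m^2

16060.61


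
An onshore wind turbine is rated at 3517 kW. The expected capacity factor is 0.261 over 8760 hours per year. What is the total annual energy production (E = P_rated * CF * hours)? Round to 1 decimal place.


Annual energy = rated_kW * capacity_factor * hours_per_year
Given: P_rated = 3517 kW, CF = 0.261, hours = 8760
E = 3517 * 0.261 * 8760
E = 8041128.1 kWh

8041128.1


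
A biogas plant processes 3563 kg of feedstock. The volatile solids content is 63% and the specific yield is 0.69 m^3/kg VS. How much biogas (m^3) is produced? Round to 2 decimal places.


Compute volatile solids:
  VS = mass * VS_fraction = 3563 * 0.63 = 2244.69 kg
Calculate biogas volume:
  Biogas = VS * specific_yield = 2244.69 * 0.69
  Biogas = 1548.84 m^3

1548.84


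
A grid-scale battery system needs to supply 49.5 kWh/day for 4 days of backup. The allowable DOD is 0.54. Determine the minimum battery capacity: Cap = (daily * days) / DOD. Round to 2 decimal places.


Total energy needed = daily * days = 49.5 * 4 = 198.0 kWh
Account for depth of discharge:
  Cap = total_energy / DOD = 198.0 / 0.54
  Cap = 366.67 kWh

366.67


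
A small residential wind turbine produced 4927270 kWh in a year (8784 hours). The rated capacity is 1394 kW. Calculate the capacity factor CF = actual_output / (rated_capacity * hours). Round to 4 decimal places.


Capacity factor = actual output / maximum possible output
Maximum possible = rated * hours = 1394 * 8784 = 12244896 kWh
CF = 4927270 / 12244896
CF = 0.4024

0.4024


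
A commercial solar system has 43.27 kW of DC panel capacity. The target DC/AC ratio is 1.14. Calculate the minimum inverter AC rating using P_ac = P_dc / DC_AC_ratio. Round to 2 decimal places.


The inverter AC capacity is determined by the DC/AC ratio.
Given: P_dc = 43.27 kW, DC/AC ratio = 1.14
P_ac = P_dc / ratio = 43.27 / 1.14
P_ac = 37.96 kW

37.96


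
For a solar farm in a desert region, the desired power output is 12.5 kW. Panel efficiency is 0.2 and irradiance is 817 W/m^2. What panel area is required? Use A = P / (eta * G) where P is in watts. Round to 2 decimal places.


Convert target power to watts: P = 12.5 * 1000 = 12500.0 W
Compute denominator: eta * G = 0.2 * 817 = 163.4
Required area A = P / (eta * G) = 12500.0 / 163.4
A = 76.50 m^2

76.50


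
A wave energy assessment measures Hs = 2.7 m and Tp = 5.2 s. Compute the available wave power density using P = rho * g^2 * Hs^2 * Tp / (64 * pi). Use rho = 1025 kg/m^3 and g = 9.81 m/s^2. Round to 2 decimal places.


Apply wave power formula:
  g^2 = 9.81^2 = 96.2361
  Hs^2 = 2.7^2 = 7.29
  Numerator = rho * g^2 * Hs^2 * Tp = 1025 * 96.2361 * 7.29 * 5.2 = 3739321.03
  Denominator = 64 * pi = 201.0619
  P = 3739321.03 / 201.0619 = 18597.86 W/m

18597.86


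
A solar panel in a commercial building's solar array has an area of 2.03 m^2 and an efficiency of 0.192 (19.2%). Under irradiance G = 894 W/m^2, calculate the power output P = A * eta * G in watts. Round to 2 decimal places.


Use the solar power formula P = A * eta * G.
Given: A = 2.03 m^2, eta = 0.192, G = 894 W/m^2
P = 2.03 * 0.192 * 894
P = 348.45 W

348.45


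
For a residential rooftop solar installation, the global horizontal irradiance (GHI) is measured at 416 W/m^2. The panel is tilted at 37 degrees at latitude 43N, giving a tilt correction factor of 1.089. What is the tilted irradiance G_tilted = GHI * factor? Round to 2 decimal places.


Identify the given values:
  GHI = 416 W/m^2, tilt correction factor = 1.089
Apply the formula G_tilted = GHI * factor:
  G_tilted = 416 * 1.089
  G_tilted = 453.02 W/m^2

453.02


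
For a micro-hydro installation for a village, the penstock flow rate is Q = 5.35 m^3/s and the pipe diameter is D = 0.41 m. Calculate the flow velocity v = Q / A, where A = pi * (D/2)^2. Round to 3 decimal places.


Compute pipe cross-sectional area:
  A = pi * (D/2)^2 = pi * (0.41/2)^2 = 0.132 m^2
Calculate velocity:
  v = Q / A = 5.35 / 0.132
  v = 40.522 m/s

40.522


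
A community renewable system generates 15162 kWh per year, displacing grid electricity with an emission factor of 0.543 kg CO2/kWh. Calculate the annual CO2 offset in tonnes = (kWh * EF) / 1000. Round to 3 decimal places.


CO2 offset in kg = generation * emission_factor
CO2 offset = 15162 * 0.543 = 8232.97 kg
Convert to tonnes:
  CO2 offset = 8232.97 / 1000 = 8.233 tonnes

8.233


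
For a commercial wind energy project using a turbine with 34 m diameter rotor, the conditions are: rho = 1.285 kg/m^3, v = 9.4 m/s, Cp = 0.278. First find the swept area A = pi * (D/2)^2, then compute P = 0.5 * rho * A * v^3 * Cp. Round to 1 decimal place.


Step 1 -- Compute swept area:
  A = pi * (D/2)^2 = pi * (34/2)^2 = 907.92 m^2
Step 2 -- Apply wind power equation:
  P = 0.5 * rho * A * v^3 * Cp
  v^3 = 9.4^3 = 830.584
  P = 0.5 * 1.285 * 907.92 * 830.584 * 0.278
  P = 134694.3 W

134694.3


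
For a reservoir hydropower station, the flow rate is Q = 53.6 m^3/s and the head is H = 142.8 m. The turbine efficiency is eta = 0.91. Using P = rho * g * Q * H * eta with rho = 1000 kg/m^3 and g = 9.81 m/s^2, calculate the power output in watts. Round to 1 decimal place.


Apply the hydropower formula P = rho * g * Q * H * eta
rho * g = 1000 * 9.81 = 9810.0
P = 9810.0 * 53.6 * 142.8 * 0.91
P = 68328737.6 W

68328737.6


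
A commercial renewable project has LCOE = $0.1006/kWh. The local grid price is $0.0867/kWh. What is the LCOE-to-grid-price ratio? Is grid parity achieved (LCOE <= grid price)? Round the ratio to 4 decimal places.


Compare LCOE to grid price:
  LCOE = $0.1006/kWh, Grid price = $0.0867/kWh
  Ratio = LCOE / grid_price = 0.1006 / 0.0867 = 1.1603
  Grid parity achieved (ratio <= 1)? no

1.1603


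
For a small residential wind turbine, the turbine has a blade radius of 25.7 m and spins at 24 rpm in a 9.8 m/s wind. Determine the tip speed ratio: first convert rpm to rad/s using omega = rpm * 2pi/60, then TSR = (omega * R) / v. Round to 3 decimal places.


Convert rotational speed to rad/s:
  omega = 24 * 2 * pi / 60 = 2.5133 rad/s
Compute tip speed:
  v_tip = omega * R = 2.5133 * 25.7 = 64.591 m/s
Tip speed ratio:
  TSR = v_tip / v_wind = 64.591 / 9.8 = 6.591

6.591


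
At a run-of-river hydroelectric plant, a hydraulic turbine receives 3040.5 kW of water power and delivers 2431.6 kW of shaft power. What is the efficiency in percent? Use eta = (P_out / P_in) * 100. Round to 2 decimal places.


Turbine efficiency = (output power / input power) * 100
eta = (2431.6 / 3040.5) * 100
eta = 79.97%

79.97
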